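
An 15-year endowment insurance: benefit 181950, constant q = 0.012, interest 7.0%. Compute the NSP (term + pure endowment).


Term component = 18574.5847
Pure endowment = 15_p_x * v^15 * benefit = 0.834361 * 0.362446 * 181950 = 55023.6712
NSP = 73598.2559


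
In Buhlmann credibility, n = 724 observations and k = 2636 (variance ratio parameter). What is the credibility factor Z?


Z = n / (n + k)
= 724 / (724 + 2636)
= 724 / 3360
= 0.2155


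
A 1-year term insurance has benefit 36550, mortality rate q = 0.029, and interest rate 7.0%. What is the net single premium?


NSP = benefit * q * v
v = 1/(1+i) = 0.934579
NSP = 36550 * 0.029 * 0.934579
= 990.6075


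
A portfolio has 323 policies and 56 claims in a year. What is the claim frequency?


frequency = claims / policies
= 56 / 323
= 0.1734


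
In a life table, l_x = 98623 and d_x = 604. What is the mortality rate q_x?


q_x = d_x / l_x
= 604 / 98623
= 0.0061


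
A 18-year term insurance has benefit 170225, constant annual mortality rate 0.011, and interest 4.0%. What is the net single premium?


NSP = benefit * sum_{k=0}^{n-1} k_p_x * q * v^(k+1)
With constant q=0.011, v=0.961538
Sum = 0.128438
NSP = 170225 * 0.128438
= 21863.3995


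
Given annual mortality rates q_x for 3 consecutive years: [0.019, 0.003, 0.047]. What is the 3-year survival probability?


p_k = 1 - q_k for each year
Survival = product of (1 - q_k)
= 0.981 * 0.997 * 0.953
= 0.9321


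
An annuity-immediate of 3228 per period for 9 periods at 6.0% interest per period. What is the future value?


FV = PMT * ((1+i)^n - 1) / i
= 3228 * ((1.06)^9 - 1) / 0.06
= 3228 * (1.689479 - 1) / 0.06
= 37093.968


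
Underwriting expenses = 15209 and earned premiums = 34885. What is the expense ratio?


Expense ratio = expenses / premiums
= 15209 / 34885
= 0.436


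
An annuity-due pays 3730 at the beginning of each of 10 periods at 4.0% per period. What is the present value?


PV_due = PMT * (1-(1+i)^(-n))/i * (1+i)
PV_immediate = 30253.6413
PV_due = 30253.6413 * 1.04
= 31463.7869


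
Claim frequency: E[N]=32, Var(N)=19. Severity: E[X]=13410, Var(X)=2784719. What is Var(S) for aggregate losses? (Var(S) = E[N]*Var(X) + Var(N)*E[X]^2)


Var(S) = E[N]*Var(X) + Var(N)*E[X]^2
= 32*2784719 + 19*13410^2
= 89111008 + 3416733900
= 3.5058e+09


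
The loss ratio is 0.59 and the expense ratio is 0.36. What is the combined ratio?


Combined ratio = loss ratio + expense ratio
= 0.59 + 0.36
= 0.95


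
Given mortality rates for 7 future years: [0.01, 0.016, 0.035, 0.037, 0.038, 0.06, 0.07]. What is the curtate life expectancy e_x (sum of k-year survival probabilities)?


e_x = sum_{k=1}^{n} k_p_x
k_p_x values:
  1_p_x = 0.99
  2_p_x = 0.97416
  3_p_x = 0.940064
  4_p_x = 0.905282
  5_p_x = 0.870881
  6_p_x = 0.818628
  7_p_x = 0.761324
e_x = 6.2603


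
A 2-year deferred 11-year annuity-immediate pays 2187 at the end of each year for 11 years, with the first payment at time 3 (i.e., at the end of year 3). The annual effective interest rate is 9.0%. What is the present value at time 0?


PV at time 2 of the 11-year annuity-immediate:
a_n = 2187 * (1-(1+0.09)^(-11))/0.09 = 14882.9517
Discount back 2 years to time 0:
PV = 14882.9517 * (1+0.09)^(-2)
= 14882.9517 * 0.84168
= 12526.6827


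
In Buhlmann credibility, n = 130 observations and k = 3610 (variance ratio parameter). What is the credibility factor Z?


Z = n / (n + k)
= 130 / (130 + 3610)
= 130 / 3740
= 0.0348


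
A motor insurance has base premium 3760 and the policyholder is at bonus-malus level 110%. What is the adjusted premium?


adjusted = base * BM_level / 100
= 3760 * 110 / 100
= 3760 * 1.1
= 4136.0


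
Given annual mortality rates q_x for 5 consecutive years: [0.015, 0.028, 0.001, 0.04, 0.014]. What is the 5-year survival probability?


p_k = 1 - q_k for each year
Survival = product of (1 - q_k)
= 0.985 * 0.972 * 0.999 * 0.96 * 0.986
= 0.9053


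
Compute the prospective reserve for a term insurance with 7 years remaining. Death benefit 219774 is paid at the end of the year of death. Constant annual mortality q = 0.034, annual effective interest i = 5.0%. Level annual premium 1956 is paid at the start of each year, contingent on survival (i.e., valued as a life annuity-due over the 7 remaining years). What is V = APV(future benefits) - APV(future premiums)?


v = 1/(1+i) = 0.952381
APV(future benefits) per unit = sum_{k=0}^{6} k_p_x * q * v^(k+1) = 0.178967
APV(future benefits) = 219774 * 0.178967 = 39332.2609
Life annuity-due factor ä_{x:7} = sum_{k=0}^{6} k_p_x * v^k = 5.526917
APV(future premiums) = 1956 * 5.526917 = 10810.6506
V = 39332.2609 - 10810.6506
= 28521.6103


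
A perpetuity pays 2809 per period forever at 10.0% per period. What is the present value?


PV = PMT / i
= 2809 / 0.1
= 28090.0


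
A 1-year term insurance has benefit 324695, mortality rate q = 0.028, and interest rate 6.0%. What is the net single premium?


NSP = benefit * q * v
v = 1/(1+i) = 0.943396
NSP = 324695 * 0.028 * 0.943396
= 8576.8491


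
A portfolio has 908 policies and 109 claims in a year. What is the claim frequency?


frequency = claims / policies
= 109 / 908
= 0.12


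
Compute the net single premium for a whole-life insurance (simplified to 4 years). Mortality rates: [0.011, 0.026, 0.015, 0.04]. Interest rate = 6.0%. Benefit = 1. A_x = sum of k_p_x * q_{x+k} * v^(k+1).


v = 0.943396
Year 0: k_p_x=1.0, q=0.011, term=0.010377
Year 1: k_p_x=0.989, q=0.026, term=0.022885
Year 2: k_p_x=0.963286, q=0.015, term=0.012132
Year 3: k_p_x=0.948837, q=0.04, term=0.030063
A_x = 0.0755


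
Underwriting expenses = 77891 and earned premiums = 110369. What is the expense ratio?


Expense ratio = expenses / premiums
= 77891 / 110369
= 0.7057


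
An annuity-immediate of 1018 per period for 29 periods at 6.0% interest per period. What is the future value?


FV = PMT * ((1+i)^n - 1) / i
= 1018 * ((1.06)^29 - 1) / 0.06
= 1018 * (5.418388 - 1) / 0.06
= 74965.3147


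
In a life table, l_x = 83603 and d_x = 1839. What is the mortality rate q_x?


q_x = d_x / l_x
= 1839 / 83603
= 0.022


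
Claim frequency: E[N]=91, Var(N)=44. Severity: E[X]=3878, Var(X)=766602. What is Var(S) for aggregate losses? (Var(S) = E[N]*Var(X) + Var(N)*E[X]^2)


Var(S) = E[N]*Var(X) + Var(N)*E[X]^2
= 91*766602 + 44*3878^2
= 69760782 + 661710896
= 7.3147e+08


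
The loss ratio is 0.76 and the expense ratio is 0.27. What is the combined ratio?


Combined ratio = loss ratio + expense ratio
= 0.76 + 0.27
= 1.03


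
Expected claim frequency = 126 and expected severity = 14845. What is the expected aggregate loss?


E[S] = E[N] * E[X]
= 126 * 14845
= 1.8705e+06


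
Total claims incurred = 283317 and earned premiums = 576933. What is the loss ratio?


Loss ratio = claims / premiums
= 283317 / 576933
= 0.4911


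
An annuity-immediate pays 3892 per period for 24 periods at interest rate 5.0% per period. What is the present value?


PV = PMT * (1 - (1+i)^(-n)) / i
= 3892 * (1 - (1+0.05)^(-24)) / 0.05
= 3892 * (1 - 0.310068) / 0.05
= 3892 * 13.798642
= 53704.3139


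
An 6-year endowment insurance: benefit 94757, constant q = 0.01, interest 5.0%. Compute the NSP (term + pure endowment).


Term component = 4697.6259
Pure endowment = 6_p_x * v^6 * benefit = 0.94148 * 0.746215 * 94757 = 66571.2445
NSP = 71268.8704


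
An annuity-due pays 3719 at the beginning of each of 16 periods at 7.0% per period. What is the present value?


PV_due = PMT * (1-(1+i)^(-n))/i * (1+i)
PV_immediate = 35132.0862
PV_due = 35132.0862 * 1.07
= 37591.3322


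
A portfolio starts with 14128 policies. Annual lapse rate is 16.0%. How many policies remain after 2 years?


remaining = initial * (1 - lapse)^years
= 14128 * (1 - 0.16)^2
= 14128 * 0.7056
= 9968.7168


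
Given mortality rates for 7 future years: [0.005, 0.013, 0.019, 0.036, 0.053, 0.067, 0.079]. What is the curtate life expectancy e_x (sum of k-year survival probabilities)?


e_x = sum_{k=1}^{n} k_p_x
k_p_x values:
  1_p_x = 0.995
  2_p_x = 0.982065
  3_p_x = 0.963406
  4_p_x = 0.928723
  5_p_x = 0.879501
  6_p_x = 0.820574
  7_p_x = 0.755749
e_x = 6.325


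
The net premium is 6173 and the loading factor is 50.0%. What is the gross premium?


Gross = net * (1 + loading)
= 6173 * (1 + 0.5)
= 6173 * 1.5
= 9259.5


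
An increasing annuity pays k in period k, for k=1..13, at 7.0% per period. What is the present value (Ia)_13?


(Ia)_n = sum_{k=1}^{n} k * v^k, v = 1/(1+i)
v = 0.934579
Sum computed term by term:
(Ia)_13 = 50.6878


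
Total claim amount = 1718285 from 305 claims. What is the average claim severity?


severity = total / number
= 1718285 / 305
= 5633.7213


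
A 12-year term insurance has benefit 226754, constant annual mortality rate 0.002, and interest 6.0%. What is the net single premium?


NSP = benefit * sum_{k=0}^{n-1} k_p_x * q * v^(k+1)
With constant q=0.002, v=0.943396
Sum = 0.016607
NSP = 226754 * 0.016607
= 3765.781


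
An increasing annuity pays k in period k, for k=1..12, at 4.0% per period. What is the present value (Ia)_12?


(Ia)_n = sum_{k=1}^{n} k * v^k, v = 1/(1+i)
v = 0.961538
Sum computed term by term:
(Ia)_12 = 56.6328


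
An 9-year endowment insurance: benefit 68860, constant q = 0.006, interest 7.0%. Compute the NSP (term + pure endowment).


Term component = 2635.2189
Pure endowment = 9_p_x * v^9 * benefit = 0.947278 * 0.543934 * 68860 = 35480.5611
NSP = 38115.7799


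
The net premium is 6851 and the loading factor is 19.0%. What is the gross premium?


Gross = net * (1 + loading)
= 6851 * (1 + 0.19)
= 6851 * 1.19
= 8152.69


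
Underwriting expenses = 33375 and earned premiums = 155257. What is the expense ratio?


Expense ratio = expenses / premiums
= 33375 / 155257
= 0.215


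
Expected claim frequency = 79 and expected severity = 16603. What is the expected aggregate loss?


E[S] = E[N] * E[X]
= 79 * 16603
= 1.3116e+06


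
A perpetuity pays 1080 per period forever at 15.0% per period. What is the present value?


PV = PMT / i
= 1080 / 0.15
= 7200.0


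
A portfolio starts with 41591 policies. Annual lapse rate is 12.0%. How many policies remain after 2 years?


remaining = initial * (1 - lapse)^years
= 41591 * (1 - 0.12)^2
= 41591 * 0.7744
= 32208.0704


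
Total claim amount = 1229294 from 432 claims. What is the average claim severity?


severity = total / number
= 1229294 / 432
= 2845.588


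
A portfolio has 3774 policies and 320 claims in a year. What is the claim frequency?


frequency = claims / policies
= 320 / 3774
= 0.0848


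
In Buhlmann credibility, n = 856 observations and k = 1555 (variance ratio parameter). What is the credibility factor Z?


Z = n / (n + k)
= 856 / (856 + 1555)
= 856 / 2411
= 0.355


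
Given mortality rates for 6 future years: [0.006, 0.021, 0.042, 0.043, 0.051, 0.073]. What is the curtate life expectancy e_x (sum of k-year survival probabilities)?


e_x = sum_{k=1}^{n} k_p_x
k_p_x values:
  1_p_x = 0.994
  2_p_x = 0.973126
  3_p_x = 0.932255
  4_p_x = 0.892168
  5_p_x = 0.846667
  6_p_x = 0.78486
e_x = 5.4231


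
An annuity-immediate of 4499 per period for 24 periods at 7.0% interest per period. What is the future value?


FV = PMT * ((1+i)^n - 1) / i
= 4499 * ((1.07)^24 - 1) / 0.07
= 4499 * (5.072367 - 1) / 0.07
= 261736.8418


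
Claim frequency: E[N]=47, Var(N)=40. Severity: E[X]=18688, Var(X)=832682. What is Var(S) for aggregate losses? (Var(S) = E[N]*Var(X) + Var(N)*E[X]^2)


Var(S) = E[N]*Var(X) + Var(N)*E[X]^2
= 47*832682 + 40*18688^2
= 39136054 + 13969653760
= 1.4009e+10


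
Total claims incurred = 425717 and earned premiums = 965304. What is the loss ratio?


Loss ratio = claims / premiums
= 425717 / 965304
= 0.441


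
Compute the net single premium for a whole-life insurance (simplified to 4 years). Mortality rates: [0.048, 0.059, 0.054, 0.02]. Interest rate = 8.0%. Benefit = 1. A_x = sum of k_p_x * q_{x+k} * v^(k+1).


v = 0.925926
Year 0: k_p_x=1.0, q=0.048, term=0.044444
Year 1: k_p_x=0.952, q=0.059, term=0.048155
Year 2: k_p_x=0.895832, q=0.054, term=0.038402
Year 3: k_p_x=0.847457, q=0.02, term=0.012458
A_x = 0.1435


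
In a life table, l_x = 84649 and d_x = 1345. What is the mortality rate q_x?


q_x = d_x / l_x
= 1345 / 84649
= 0.0159


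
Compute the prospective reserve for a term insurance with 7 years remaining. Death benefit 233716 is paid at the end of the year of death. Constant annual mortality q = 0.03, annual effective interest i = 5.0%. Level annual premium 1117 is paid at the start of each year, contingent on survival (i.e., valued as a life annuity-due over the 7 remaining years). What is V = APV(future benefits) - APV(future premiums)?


v = 1/(1+i) = 0.952381
APV(future benefits) per unit = sum_{k=0}^{6} k_p_x * q * v^(k+1) = 0.159668
APV(future benefits) = 233716 * 0.159668 = 37316.9964
Life annuity-due factor ä_{x:7} = sum_{k=0}^{6} k_p_x * v^k = 5.588385
APV(future premiums) = 1117 * 5.588385 = 6242.2255
V = 37316.9964 - 6242.2255
= 31074.7709


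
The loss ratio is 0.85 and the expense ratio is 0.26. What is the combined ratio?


Combined ratio = loss ratio + expense ratio
= 0.85 + 0.26
= 1.11


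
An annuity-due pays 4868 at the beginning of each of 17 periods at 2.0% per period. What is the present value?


PV_due = PMT * (1-(1+i)^(-n))/i * (1+i)
PV_immediate = 69572.8323
PV_due = 69572.8323 * 1.02
= 70964.2889


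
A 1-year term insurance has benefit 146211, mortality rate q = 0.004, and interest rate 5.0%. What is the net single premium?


NSP = benefit * q * v
v = 1/(1+i) = 0.952381
NSP = 146211 * 0.004 * 0.952381
= 556.9943


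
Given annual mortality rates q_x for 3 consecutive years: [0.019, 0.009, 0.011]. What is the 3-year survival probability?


p_k = 1 - q_k for each year
Survival = product of (1 - q_k)
= 0.981 * 0.991 * 0.989
= 0.9615


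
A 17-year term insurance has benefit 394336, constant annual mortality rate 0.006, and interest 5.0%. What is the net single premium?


NSP = benefit * sum_{k=0}^{n-1} k_p_x * q * v^(k+1)
With constant q=0.006, v=0.952381
Sum = 0.064943
NSP = 394336 * 0.064943
= 25609.2597


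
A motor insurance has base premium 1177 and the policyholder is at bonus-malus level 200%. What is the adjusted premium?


adjusted = base * BM_level / 100
= 1177 * 200 / 100
= 1177 * 2.0
= 2354.0


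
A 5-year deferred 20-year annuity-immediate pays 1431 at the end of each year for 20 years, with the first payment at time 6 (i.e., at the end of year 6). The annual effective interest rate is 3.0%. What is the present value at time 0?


PV at time 5 of the 20-year annuity-immediate:
a_n = 1431 * (1-(1+0.03)^(-20))/0.03 = 21289.6665
Discount back 5 years to time 0:
PV = 21289.6665 * (1+0.03)^(-5)
= 21289.6665 * 0.862609
= 18364.6534


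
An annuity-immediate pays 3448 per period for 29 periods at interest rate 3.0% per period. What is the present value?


PV = PMT * (1 - (1+i)^(-n)) / i
= 3448 * (1 - (1+0.03)^(-29)) / 0.03
= 3448 * (1 - 0.424346) / 0.03
= 3448 * 19.188455
= 66161.7914


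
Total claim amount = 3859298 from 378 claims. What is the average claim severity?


severity = total / number
= 3859298 / 378
= 10209.7831


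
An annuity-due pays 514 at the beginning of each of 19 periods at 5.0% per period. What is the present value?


PV_due = PMT * (1-(1+i)^(-n))/i * (1+i)
PV_immediate = 6211.8549
PV_due = 6211.8549 * 1.05
= 6522.4477


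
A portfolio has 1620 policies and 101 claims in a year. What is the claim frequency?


frequency = claims / policies
= 101 / 1620
= 0.0623


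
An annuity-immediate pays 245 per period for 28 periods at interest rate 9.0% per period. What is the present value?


PV = PMT * (1 - (1+i)^(-n)) / i
= 245 * (1 - (1+0.09)^(-28)) / 0.09
= 245 * (1 - 0.089548) / 0.09
= 245 * 10.116128
= 2478.4515


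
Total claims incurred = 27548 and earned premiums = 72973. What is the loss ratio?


Loss ratio = claims / premiums
= 27548 / 72973
= 0.3775


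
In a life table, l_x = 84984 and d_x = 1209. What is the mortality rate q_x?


q_x = d_x / l_x
= 1209 / 84984
= 0.0142


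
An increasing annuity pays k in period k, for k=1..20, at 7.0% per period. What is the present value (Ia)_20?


(Ia)_n = sum_{k=1}^{n} k * v^k, v = 1/(1+i)
v = 0.934579
Sum computed term by term:
(Ia)_20 = 88.1031


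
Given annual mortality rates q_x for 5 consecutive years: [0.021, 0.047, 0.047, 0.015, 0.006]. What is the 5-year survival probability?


p_k = 1 - q_k for each year
Survival = product of (1 - q_k)
= 0.979 * 0.953 * 0.953 * 0.985 * 0.994
= 0.8705


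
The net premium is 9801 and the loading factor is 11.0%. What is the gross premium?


Gross = net * (1 + loading)
= 9801 * (1 + 0.11)
= 9801 * 1.11
= 10879.11


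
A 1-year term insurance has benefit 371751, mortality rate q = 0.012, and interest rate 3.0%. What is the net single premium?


NSP = benefit * q * v
v = 1/(1+i) = 0.970874
NSP = 371751 * 0.012 * 0.970874
= 4331.0796


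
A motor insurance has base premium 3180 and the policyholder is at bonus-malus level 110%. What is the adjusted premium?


adjusted = base * BM_level / 100
= 3180 * 110 / 100
= 3180 * 1.1
= 3498.0


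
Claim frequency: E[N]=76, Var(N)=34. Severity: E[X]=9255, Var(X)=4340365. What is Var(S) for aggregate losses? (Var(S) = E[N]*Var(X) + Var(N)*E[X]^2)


Var(S) = E[N]*Var(X) + Var(N)*E[X]^2
= 76*4340365 + 34*9255^2
= 329867740 + 2912270850
= 3.2421e+09


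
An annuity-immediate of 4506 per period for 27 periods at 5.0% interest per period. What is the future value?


FV = PMT * ((1+i)^n - 1) / i
= 4506 * ((1.05)^27 - 1) / 0.05
= 4506 * (3.733456 - 1) / 0.05
= 246339.0838


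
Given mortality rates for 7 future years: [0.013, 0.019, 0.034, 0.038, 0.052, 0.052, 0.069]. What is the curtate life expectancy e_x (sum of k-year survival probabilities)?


e_x = sum_{k=1}^{n} k_p_x
k_p_x values:
  1_p_x = 0.987
  2_p_x = 0.968247
  3_p_x = 0.935327
  4_p_x = 0.899784
  5_p_x = 0.852995
  6_p_x = 0.80864
  7_p_x = 0.752844
e_x = 6.2048


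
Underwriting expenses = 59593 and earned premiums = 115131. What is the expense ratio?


Expense ratio = expenses / premiums
= 59593 / 115131
= 0.5176


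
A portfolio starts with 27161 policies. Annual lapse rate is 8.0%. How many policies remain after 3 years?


remaining = initial * (1 - lapse)^years
= 27161 * (1 - 0.08)^3
= 27161 * 0.778688
= 21149.9448


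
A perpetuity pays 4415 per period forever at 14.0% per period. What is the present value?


PV = PMT / i
= 4415 / 0.14
= 31535.7143


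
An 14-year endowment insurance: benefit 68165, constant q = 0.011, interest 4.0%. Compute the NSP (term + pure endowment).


Term component = 7430.0638
Pure endowment = 14_p_x * v^14 * benefit = 0.856541 * 0.577475 * 68165 = 33716.5222
NSP = 41146.586


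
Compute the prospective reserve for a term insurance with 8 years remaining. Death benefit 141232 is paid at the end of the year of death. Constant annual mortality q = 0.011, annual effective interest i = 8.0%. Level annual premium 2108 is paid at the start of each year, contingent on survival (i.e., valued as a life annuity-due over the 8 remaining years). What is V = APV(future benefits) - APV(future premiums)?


v = 1/(1+i) = 0.925926
APV(future benefits) per unit = sum_{k=0}^{7} k_p_x * q * v^(k+1) = 0.061102
APV(future benefits) = 141232 * 0.061102 = 8629.624
Life annuity-due factor ä_{x:8} = sum_{k=0}^{7} k_p_x * v^k = 5.999152
APV(future premiums) = 2108 * 5.999152 = 12646.2115
V = 8629.624 - 12646.2115
= -4016.5875


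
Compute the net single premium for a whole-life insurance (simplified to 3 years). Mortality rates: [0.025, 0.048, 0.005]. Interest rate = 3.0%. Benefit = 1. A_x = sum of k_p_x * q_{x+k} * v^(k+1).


v = 0.970874
Year 0: k_p_x=1.0, q=0.025, term=0.024272
Year 1: k_p_x=0.975, q=0.048, term=0.044113
Year 2: k_p_x=0.9282, q=0.005, term=0.004247
A_x = 0.0726


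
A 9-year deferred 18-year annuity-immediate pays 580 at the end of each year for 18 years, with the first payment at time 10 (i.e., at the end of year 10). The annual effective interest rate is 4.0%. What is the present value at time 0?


PV at time 9 of the 18-year annuity-immediate:
a_n = 580 * (1-(1+0.04)^(-18))/0.04 = 7342.3922
Discount back 9 years to time 0:
PV = 7342.3922 * (1+0.04)^(-9)
= 7342.3922 * 0.702587
= 5158.6674


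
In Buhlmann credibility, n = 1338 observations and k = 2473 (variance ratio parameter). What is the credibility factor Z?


Z = n / (n + k)
= 1338 / (1338 + 2473)
= 1338 / 3811
= 0.3511


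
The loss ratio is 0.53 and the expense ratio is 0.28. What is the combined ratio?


Combined ratio = loss ratio + expense ratio
= 0.53 + 0.28
= 0.81


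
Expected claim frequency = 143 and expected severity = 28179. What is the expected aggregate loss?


E[S] = E[N] * E[X]
= 143 * 28179
= 4.0296e+06


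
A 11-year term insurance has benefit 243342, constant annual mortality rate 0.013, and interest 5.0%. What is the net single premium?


NSP = benefit * sum_{k=0}^{n-1} k_p_x * q * v^(k+1)
With constant q=0.013, v=0.952381
Sum = 0.101875
NSP = 243342 * 0.101875
= 24790.4597


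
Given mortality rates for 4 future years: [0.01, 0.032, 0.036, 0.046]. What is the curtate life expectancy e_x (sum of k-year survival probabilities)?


e_x = sum_{k=1}^{n} k_p_x
k_p_x values:
  1_p_x = 0.99
  2_p_x = 0.95832
  3_p_x = 0.92382
  4_p_x = 0.881325
e_x = 3.7535


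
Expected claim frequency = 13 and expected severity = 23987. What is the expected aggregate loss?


E[S] = E[N] * E[X]
= 13 * 23987
= 311831


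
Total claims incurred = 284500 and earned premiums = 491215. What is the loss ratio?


Loss ratio = claims / premiums
= 284500 / 491215
= 0.5792


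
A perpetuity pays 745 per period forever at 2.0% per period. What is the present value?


PV = PMT / i
= 745 / 0.02
= 37250.0


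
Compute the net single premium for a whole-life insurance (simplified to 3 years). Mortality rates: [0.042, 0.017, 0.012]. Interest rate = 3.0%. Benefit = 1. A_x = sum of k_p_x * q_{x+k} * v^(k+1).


v = 0.970874
Year 0: k_p_x=1.0, q=0.042, term=0.040777
Year 1: k_p_x=0.958, q=0.017, term=0.015351
Year 2: k_p_x=0.941714, q=0.012, term=0.010342
A_x = 0.0665


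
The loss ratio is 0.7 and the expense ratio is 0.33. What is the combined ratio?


Combined ratio = loss ratio + expense ratio
= 0.7 + 0.33
= 1.03


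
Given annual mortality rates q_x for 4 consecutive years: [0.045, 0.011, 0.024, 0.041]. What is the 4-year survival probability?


p_k = 1 - q_k for each year
Survival = product of (1 - q_k)
= 0.955 * 0.989 * 0.976 * 0.959
= 0.884


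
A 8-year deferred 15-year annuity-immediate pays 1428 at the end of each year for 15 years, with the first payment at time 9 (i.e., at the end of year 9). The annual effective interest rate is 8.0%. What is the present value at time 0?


PV at time 8 of the 15-year annuity-immediate:
a_n = 1428 * (1-(1+0.08)^(-15))/0.08 = 12222.9356
Discount back 8 years to time 0:
PV = 12222.9356 * (1+0.08)^(-8)
= 12222.9356 * 0.540269
= 6603.6718


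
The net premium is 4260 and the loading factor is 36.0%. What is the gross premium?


Gross = net * (1 + loading)
= 4260 * (1 + 0.36)
= 4260 * 1.36
= 5793.6


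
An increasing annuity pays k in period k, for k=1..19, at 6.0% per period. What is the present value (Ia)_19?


(Ia)_n = sum_{k=1}^{n} k * v^k, v = 1/(1+i)
v = 0.943396
Sum computed term by term:
(Ia)_19 = 92.4643


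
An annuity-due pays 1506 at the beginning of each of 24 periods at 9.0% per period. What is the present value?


PV_due = PMT * (1-(1+i)^(-n))/i * (1+i)
PV_immediate = 14618.1573
PV_due = 14618.1573 * 1.09
= 15933.7915


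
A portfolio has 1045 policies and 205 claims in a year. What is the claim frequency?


frequency = claims / policies
= 205 / 1045
= 0.1962


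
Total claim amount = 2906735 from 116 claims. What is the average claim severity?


severity = total / number
= 2906735 / 116
= 25058.0603


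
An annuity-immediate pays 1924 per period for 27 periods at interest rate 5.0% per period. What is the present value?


PV = PMT * (1 - (1+i)^(-n)) / i
= 1924 * (1 - (1+0.05)^(-27)) / 0.05
= 1924 * (1 - 0.267848) / 0.05
= 1924 * 14.643034
= 28173.1967


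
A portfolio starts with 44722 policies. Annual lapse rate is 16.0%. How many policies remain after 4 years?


remaining = initial * (1 - lapse)^years
= 44722 * (1 - 0.16)^4
= 44722 * 0.497871
= 22265.803


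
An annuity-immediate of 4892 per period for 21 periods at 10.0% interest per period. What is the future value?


FV = PMT * ((1+i)^n - 1) / i
= 4892 * ((1.1)^21 - 1) / 0.1
= 4892 * (7.40025 - 1) / 0.1
= 313100.2273


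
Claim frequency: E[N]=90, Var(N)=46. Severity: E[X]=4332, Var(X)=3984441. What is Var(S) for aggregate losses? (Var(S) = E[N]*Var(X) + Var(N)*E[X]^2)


Var(S) = E[N]*Var(X) + Var(N)*E[X]^2
= 90*3984441 + 46*4332^2
= 358599690 + 863246304
= 1.2218e+09


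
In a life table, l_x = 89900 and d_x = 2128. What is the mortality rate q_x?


q_x = d_x / l_x
= 2128 / 89900
= 0.0237


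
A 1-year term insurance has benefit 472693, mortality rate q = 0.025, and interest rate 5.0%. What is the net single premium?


NSP = benefit * q * v
v = 1/(1+i) = 0.952381
NSP = 472693 * 0.025 * 0.952381
= 11254.5952


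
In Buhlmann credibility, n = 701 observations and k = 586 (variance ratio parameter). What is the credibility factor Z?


Z = n / (n + k)
= 701 / (701 + 586)
= 701 / 1287
= 0.5447


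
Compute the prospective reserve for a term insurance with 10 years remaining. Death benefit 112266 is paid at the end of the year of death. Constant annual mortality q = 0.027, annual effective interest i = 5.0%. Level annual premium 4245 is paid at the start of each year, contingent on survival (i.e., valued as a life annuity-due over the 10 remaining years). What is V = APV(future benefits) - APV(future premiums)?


v = 1/(1+i) = 0.952381
APV(future benefits) per unit = sum_{k=0}^{9} k_p_x * q * v^(k+1) = 0.186927
APV(future benefits) = 112266 * 0.186927 = 20985.5263
Life annuity-due factor ä_{x:10} = sum_{k=0}^{9} k_p_x * v^k = 7.269376
APV(future premiums) = 4245 * 7.269376 = 30858.5024
V = 20985.5263 - 30858.5024
= -9872.9761


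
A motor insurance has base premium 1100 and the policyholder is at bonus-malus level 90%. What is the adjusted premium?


adjusted = base * BM_level / 100
= 1100 * 90 / 100
= 1100 * 0.9
= 990.0


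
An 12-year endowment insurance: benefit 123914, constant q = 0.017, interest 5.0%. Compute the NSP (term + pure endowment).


Term component = 17189.2166
Pure endowment = 12_p_x * v^12 * benefit = 0.814033 * 0.556837 * 123914 = 56168.264
NSP = 73357.4806


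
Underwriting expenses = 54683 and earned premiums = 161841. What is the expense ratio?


Expense ratio = expenses / premiums
= 54683 / 161841
= 0.3379


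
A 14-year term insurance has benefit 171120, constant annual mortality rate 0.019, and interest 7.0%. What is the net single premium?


NSP = benefit * sum_{k=0}^{n-1} k_p_x * q * v^(k+1)
With constant q=0.019, v=0.934579
Sum = 0.15019
NSP = 171120 * 0.15019
= 25700.5096


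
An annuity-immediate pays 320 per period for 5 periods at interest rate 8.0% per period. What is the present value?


PV = PMT * (1 - (1+i)^(-n)) / i
= 320 * (1 - (1+0.08)^(-5)) / 0.08
= 320 * (1 - 0.680583) / 0.08
= 320 * 3.99271
= 1277.6672


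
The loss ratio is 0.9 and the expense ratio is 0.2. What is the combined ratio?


Combined ratio = loss ratio + expense ratio
= 0.9 + 0.2
= 1.1


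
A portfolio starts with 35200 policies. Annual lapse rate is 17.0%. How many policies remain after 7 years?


remaining = initial * (1 - lapse)^years
= 35200 * (1 - 0.17)^7
= 35200 * 0.271361
= 9551.8899


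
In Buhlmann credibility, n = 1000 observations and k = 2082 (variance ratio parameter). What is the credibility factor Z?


Z = n / (n + k)
= 1000 / (1000 + 2082)
= 1000 / 3082
= 0.3245


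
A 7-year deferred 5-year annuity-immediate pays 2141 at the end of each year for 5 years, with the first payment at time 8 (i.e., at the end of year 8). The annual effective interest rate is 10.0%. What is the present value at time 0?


PV at time 7 of the 5-year annuity-immediate:
a_n = 2141 * (1-(1+0.1)^(-5))/0.1 = 8116.0745
Discount back 7 years to time 0:
PV = 8116.0745 * (1+0.1)^(-7)
= 8116.0745 * 0.513158
= 4164.8295


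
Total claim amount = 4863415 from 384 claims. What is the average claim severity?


severity = total / number
= 4863415 / 384
= 12665.1432


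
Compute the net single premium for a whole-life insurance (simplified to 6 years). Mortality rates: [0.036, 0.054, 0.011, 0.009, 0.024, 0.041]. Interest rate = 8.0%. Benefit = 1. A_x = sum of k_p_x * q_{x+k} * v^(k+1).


v = 0.925926
Year 0: k_p_x=1.0, q=0.036, term=0.033333
Year 1: k_p_x=0.964, q=0.054, term=0.04463
Year 2: k_p_x=0.911944, q=0.011, term=0.007963
Year 3: k_p_x=0.901913, q=0.009, term=0.005966
Year 4: k_p_x=0.893795, q=0.024, term=0.014599
Year 5: k_p_x=0.872344, q=0.041, term=0.022539
A_x = 0.129


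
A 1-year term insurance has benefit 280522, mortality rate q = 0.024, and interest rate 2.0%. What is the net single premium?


NSP = benefit * q * v
v = 1/(1+i) = 0.980392
NSP = 280522 * 0.024 * 0.980392
= 6600.5176


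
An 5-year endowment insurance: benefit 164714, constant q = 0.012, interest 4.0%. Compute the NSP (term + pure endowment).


Term component = 8598.7954
Pure endowment = 5_p_x * v^5 * benefit = 0.941423 * 0.821927 * 164714 = 127452.5533
NSP = 136051.3487


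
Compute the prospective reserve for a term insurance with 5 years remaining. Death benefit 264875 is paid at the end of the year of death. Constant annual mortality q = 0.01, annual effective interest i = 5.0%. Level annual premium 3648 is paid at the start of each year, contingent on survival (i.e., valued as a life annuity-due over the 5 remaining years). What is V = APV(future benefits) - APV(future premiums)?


v = 1/(1+i) = 0.952381
APV(future benefits) per unit = sum_{k=0}^{4} k_p_x * q * v^(k+1) = 0.042479
APV(future benefits) = 264875 * 0.042479 = 11251.6433
Life annuity-due factor ä_{x:5} = sum_{k=0}^{4} k_p_x * v^k = 4.460302
APV(future premiums) = 3648 * 4.460302 = 16271.1825
V = 11251.6433 - 16271.1825
= -5019.5391


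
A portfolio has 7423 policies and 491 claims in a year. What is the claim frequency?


frequency = claims / policies
= 491 / 7423
= 0.0661


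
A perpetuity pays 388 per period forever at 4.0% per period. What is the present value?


PV = PMT / i
= 388 / 0.04
= 9700.0


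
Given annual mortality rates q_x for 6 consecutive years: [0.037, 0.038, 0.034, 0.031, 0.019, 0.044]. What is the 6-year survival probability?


p_k = 1 - q_k for each year
Survival = product of (1 - q_k)
= 0.963 * 0.962 * 0.966 * 0.969 * 0.981 * 0.956
= 0.8133


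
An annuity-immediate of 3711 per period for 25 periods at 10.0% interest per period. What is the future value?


FV = PMT * ((1+i)^n - 1) / i
= 3711 * ((1.1)^25 - 1) / 0.1
= 3711 * (10.834706 - 1) / 0.1
= 364965.9376


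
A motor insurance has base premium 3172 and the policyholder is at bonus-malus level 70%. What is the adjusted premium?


adjusted = base * BM_level / 100
= 3172 * 70 / 100
= 3172 * 0.7
= 2220.4


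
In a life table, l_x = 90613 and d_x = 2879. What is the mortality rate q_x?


q_x = d_x / l_x
= 2879 / 90613
= 0.0318


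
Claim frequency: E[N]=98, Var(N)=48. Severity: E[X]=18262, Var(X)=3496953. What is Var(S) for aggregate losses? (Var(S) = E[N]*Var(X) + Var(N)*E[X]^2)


Var(S) = E[N]*Var(X) + Var(N)*E[X]^2
= 98*3496953 + 48*18262^2
= 342701394 + 16008030912
= 1.6351e+10


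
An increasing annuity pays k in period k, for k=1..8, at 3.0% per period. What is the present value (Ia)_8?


(Ia)_n = sum_{k=1}^{n} k * v^k, v = 1/(1+i)
v = 0.970874
Sum computed term by term:
(Ia)_8 = 30.5003


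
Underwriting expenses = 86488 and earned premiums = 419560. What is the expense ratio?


Expense ratio = expenses / premiums
= 86488 / 419560
= 0.2061


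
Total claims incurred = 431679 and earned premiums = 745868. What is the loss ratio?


Loss ratio = claims / premiums
= 431679 / 745868
= 0.5788


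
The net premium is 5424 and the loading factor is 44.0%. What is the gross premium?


Gross = net * (1 + loading)
= 5424 * (1 + 0.44)
= 5424 * 1.44
= 7810.56


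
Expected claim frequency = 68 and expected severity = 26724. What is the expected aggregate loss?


E[S] = E[N] * E[X]
= 68 * 26724
= 1.8172e+06


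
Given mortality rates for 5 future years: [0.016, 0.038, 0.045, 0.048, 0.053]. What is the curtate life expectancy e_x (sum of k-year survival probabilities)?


e_x = sum_{k=1}^{n} k_p_x
k_p_x values:
  1_p_x = 0.984
  2_p_x = 0.946608
  3_p_x = 0.904011
  4_p_x = 0.860618
  5_p_x = 0.815005
e_x = 4.5102


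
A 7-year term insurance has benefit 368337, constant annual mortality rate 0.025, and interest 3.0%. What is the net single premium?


NSP = benefit * sum_{k=0}^{n-1} k_p_x * q * v^(k+1)
With constant q=0.025, v=0.970874
Sum = 0.144982
NSP = 368337 * 0.144982
= 53402.3999


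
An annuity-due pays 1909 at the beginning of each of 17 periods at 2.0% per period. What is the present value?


PV_due = PMT * (1-(1+i)^(-n))/i * (1+i)
PV_immediate = 27283.1834
PV_due = 27283.1834 * 1.02
= 27828.8471


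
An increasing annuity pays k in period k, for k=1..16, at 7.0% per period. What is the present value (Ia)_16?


(Ia)_n = sum_{k=1}^{n} k * v^k, v = 1/(1+i)
v = 0.934579
Sum computed term by term:
(Ia)_16 = 66.9737


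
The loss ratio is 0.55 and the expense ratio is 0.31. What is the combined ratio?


Combined ratio = loss ratio + expense ratio
= 0.55 + 0.31
= 0.86


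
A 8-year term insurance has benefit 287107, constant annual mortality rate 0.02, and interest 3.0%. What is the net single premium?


NSP = benefit * sum_{k=0}^{n-1} k_p_x * q * v^(k+1)
With constant q=0.02, v=0.970874
Sum = 0.13136
NSP = 287107 * 0.13136
= 37714.3541


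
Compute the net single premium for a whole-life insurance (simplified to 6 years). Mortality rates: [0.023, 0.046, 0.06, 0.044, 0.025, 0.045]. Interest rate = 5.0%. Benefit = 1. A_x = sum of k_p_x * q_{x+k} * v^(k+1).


v = 0.952381
Year 0: k_p_x=1.0, q=0.023, term=0.021905
Year 1: k_p_x=0.977, q=0.046, term=0.040764
Year 2: k_p_x=0.932058, q=0.06, term=0.048309
Year 3: k_p_x=0.876135, q=0.044, term=0.031715
Year 4: k_p_x=0.837585, q=0.025, term=0.016407
Year 5: k_p_x=0.816645, q=0.045, term=0.027423
A_x = 0.1865


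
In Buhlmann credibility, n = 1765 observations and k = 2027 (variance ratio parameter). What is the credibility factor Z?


Z = n / (n + k)
= 1765 / (1765 + 2027)
= 1765 / 3792
= 0.4655


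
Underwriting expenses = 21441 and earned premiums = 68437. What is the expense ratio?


Expense ratio = expenses / premiums
= 21441 / 68437
= 0.3133


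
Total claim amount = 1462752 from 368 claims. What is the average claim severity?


severity = total / number
= 1462752 / 368
= 3974.8696


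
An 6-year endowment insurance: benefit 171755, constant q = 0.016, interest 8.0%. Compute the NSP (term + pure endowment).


Term component = 12250.6491
Pure endowment = 6_p_x * v^6 * benefit = 0.907759 * 0.63017 * 171755 = 98251.1057
NSP = 110501.7547


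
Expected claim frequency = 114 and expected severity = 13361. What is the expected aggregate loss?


E[S] = E[N] * E[X]
= 114 * 13361
= 1.5232e+06


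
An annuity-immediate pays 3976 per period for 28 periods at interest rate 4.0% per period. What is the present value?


PV = PMT * (1 - (1+i)^(-n)) / i
= 3976 * (1 - (1+0.04)^(-28)) / 0.04
= 3976 * (1 - 0.333477) / 0.04
= 3976 * 16.663063
= 66252.3394


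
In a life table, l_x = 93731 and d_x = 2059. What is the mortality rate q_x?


q_x = d_x / l_x
= 2059 / 93731
= 0.022


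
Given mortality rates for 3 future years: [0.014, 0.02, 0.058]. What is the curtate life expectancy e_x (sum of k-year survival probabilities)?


e_x = sum_{k=1}^{n} k_p_x
k_p_x values:
  1_p_x = 0.986
  2_p_x = 0.96628
  3_p_x = 0.910236
e_x = 2.8625


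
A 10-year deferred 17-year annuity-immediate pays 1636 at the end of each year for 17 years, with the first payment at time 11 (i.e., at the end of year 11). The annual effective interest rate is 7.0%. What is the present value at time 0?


PV at time 10 of the 17-year annuity-immediate:
a_n = 1636 * (1-(1+0.07)^(-17))/0.07 = 15972.6328
Discount back 10 years to time 0:
PV = 15972.6328 * (1+0.07)^(-10)
= 15972.6328 * 0.508349
= 8119.6766


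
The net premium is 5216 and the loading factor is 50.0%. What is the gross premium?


Gross = net * (1 + loading)
= 5216 * (1 + 0.5)
= 5216 * 1.5
= 7824.0


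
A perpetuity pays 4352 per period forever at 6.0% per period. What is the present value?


PV = PMT / i
= 4352 / 0.06
= 72533.3333


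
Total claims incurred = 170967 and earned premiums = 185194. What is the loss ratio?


Loss ratio = claims / premiums
= 170967 / 185194
= 0.9232


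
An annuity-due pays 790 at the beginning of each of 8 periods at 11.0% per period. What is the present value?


PV_due = PMT * (1-(1+i)^(-n))/i * (1+i)
PV_immediate = 4065.437
PV_due = 4065.437 * 1.11
= 4512.635


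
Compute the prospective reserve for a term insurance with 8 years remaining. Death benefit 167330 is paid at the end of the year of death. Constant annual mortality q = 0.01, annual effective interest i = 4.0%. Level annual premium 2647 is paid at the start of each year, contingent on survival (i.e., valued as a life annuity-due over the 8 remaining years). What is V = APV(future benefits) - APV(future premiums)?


v = 1/(1+i) = 0.961538
APV(future benefits) per unit = sum_{k=0}^{7} k_p_x * q * v^(k+1) = 0.065152
APV(future benefits) = 167330 * 0.065152 = 10901.8671
Life annuity-due factor ä_{x:8} = sum_{k=0}^{7} k_p_x * v^k = 6.775797
APV(future premiums) = 2647 * 6.775797 = 17935.5357
V = 10901.8671 - 17935.5357
= -7033.6686


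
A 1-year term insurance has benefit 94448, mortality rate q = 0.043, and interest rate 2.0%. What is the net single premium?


NSP = benefit * q * v
v = 1/(1+i) = 0.980392
NSP = 94448 * 0.043 * 0.980392
= 3981.6314


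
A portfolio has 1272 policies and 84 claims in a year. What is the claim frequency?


frequency = claims / policies
= 84 / 1272
= 0.066


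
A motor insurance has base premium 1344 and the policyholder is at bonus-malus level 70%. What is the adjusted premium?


adjusted = base * BM_level / 100
= 1344 * 70 / 100
= 1344 * 0.7
= 940.8


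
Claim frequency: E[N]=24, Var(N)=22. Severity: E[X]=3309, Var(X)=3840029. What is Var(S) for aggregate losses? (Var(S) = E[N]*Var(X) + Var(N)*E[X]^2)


Var(S) = E[N]*Var(X) + Var(N)*E[X]^2
= 24*3840029 + 22*3309^2
= 92160696 + 240888582
= 3.3305e+08


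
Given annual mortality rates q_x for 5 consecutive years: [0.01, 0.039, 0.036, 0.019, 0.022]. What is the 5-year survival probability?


p_k = 1 - q_k for each year
Survival = product of (1 - q_k)
= 0.99 * 0.961 * 0.964 * 0.981 * 0.978
= 0.8799


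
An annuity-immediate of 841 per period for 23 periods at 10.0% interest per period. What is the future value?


FV = PMT * ((1+i)^n - 1) / i
= 841 * ((1.1)^23 - 1) / 0.1
= 841 * (8.954302 - 1) / 0.1
= 66895.6835


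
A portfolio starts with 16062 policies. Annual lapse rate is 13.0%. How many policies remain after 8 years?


remaining = initial * (1 - lapse)^years
= 16062 * (1 - 0.13)^8
= 16062 * 0.328212
= 5271.7359
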